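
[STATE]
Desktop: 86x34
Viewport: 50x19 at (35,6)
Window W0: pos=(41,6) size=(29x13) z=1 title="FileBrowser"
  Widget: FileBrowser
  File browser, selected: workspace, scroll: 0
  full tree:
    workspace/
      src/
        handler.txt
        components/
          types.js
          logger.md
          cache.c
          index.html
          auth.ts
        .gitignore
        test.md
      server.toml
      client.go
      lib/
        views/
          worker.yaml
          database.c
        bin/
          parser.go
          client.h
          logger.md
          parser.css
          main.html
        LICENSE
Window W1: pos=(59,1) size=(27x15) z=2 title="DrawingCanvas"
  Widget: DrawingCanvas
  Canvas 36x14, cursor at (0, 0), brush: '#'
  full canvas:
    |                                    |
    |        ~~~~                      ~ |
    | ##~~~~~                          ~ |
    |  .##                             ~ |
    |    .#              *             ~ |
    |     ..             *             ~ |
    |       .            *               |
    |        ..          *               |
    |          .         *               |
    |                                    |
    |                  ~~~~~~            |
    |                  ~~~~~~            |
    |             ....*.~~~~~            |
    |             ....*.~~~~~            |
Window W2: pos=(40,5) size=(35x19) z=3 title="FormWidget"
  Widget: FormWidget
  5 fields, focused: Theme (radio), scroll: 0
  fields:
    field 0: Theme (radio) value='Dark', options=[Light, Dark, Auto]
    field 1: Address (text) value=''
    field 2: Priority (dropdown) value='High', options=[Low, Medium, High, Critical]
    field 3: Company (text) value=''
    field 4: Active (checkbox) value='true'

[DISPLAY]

     ┃ FormWidget                      ┃          
     ┠─────────────────────────────────┨          
     ┃> Theme:      ( ) Light  (●) Dark┃     *    
     ┃  Address:    [                 ]┃     *    
     ┃  Priority:   [High            ▼]┃     *    
     ┃  Company:    [                 ]┃     *    
     ┃  Active:     [x]                ┃     *    
     ┃                                 ┃          
     ┃                                 ┃   ~~~~~~ 
     ┃                                 ┃━━━━━━━━━━
     ┃                                 ┃          
     ┃                                 ┃          
     ┃                                 ┃          
     ┃                                 ┃          
     ┃                                 ┃          
     ┃                                 ┃          
     ┃                                 ┃          
     ┗━━━━━━━━━━━━━━━━━━━━━━━━━━━━━━━━━┛          
                                                  


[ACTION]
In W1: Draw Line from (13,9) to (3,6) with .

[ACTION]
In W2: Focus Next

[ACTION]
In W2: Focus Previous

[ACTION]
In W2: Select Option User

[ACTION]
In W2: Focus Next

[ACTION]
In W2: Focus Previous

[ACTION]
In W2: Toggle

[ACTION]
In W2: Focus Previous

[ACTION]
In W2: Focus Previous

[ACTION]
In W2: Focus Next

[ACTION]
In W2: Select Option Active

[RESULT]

     ┃ FormWidget                      ┃          
     ┠─────────────────────────────────┨          
     ┃  Theme:      ( ) Light  (●) Dark┃     *    
     ┃  Address:    [                 ]┃     *    
     ┃  Priority:   [High            ▼]┃     *    
     ┃  Company:    [                 ]┃     *    
     ┃> Active:     [x]                ┃     *    
     ┃                                 ┃          
     ┃                                 ┃   ~~~~~~ 
     ┃                                 ┃━━━━━━━━━━
     ┃                                 ┃          
     ┃                                 ┃          
     ┃                                 ┃          
     ┃                                 ┃          
     ┃                                 ┃          
     ┃                                 ┃          
     ┃                                 ┃          
     ┗━━━━━━━━━━━━━━━━━━━━━━━━━━━━━━━━━┛          
                                                  


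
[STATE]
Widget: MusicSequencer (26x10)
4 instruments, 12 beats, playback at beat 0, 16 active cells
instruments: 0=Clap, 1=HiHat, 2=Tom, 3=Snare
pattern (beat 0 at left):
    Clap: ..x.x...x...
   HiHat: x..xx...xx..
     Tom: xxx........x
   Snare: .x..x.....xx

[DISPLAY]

      ▼12345678901        
  Clap··█·█···█···        
 HiHat█··██···██··        
   Tom███········█        
 Snare·█··█·····██        
                          
                          
                          
                          
                          


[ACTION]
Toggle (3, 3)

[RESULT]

      ▼12345678901        
  Clap··█·█···█···        
 HiHat█··██···██··        
   Tom███········█        
 Snare·█·██·····██        
                          
                          
                          
                          
                          


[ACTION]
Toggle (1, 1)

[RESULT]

      ▼12345678901        
  Clap··█·█···█···        
 HiHat██·██···██··        
   Tom███········█        
 Snare·█·██·····██        
                          
                          
                          
                          
                          


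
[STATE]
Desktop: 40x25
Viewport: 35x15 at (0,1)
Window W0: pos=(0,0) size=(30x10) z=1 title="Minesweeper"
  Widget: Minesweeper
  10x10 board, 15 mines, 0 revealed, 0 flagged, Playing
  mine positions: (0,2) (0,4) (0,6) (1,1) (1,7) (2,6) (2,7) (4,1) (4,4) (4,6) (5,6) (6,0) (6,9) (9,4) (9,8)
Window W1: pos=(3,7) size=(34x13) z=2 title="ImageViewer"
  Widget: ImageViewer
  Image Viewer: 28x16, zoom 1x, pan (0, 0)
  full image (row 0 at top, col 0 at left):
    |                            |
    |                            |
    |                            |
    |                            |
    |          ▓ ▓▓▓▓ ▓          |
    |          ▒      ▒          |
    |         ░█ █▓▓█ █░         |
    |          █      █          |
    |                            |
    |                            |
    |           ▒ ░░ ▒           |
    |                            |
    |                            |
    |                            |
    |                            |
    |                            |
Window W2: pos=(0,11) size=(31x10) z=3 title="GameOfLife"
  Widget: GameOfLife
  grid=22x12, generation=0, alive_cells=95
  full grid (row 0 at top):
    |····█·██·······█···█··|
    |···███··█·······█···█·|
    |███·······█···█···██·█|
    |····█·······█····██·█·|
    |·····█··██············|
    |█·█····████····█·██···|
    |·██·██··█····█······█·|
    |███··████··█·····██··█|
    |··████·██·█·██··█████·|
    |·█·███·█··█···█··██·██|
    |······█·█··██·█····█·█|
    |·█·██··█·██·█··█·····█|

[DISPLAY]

┃ Minesweeper                ┃     
┠────────────────────────────┨     
┃■■■■■■■■■■                  ┃     
┃■■■■■■■■■■                  ┃     
┃■■■■■■■■■■                  ┃     
┃■■■■■■■■■■                  ┃     
┃■■┏━━━━━━━━━━━━━━━━━━━━━━━━━━━━━━━
┃■■┃ ImageViewer                   
┗━━┠───────────────────────────────
   ┃                               
┏━━━━━━━━━━━━━━━━━━━━━━━━━━━━━┓    
┃ GameOfLife                  ┃    
┠─────────────────────────────┨    
┃Gen: 0                       ┃    
┃····█·······█····██·█·       ┃    


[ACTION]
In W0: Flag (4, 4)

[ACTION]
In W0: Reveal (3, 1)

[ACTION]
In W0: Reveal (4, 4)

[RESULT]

┃ Minesweeper                ┃     
┠────────────────────────────┨     
┃■■■■■■■■■■                  ┃     
┃■■■■■■■■■■                  ┃     
┃■■■■■■■■■■                  ┃     
┃■1■■■■■■■■                  ┃     
┃■■┏━━━━━━━━━━━━━━━━━━━━━━━━━━━━━━━
┃■■┃ ImageViewer                   
┗━━┠───────────────────────────────
   ┃                               
┏━━━━━━━━━━━━━━━━━━━━━━━━━━━━━┓    
┃ GameOfLife                  ┃    
┠─────────────────────────────┨    
┃Gen: 0                       ┃    
┃····█·······█····██·█·       ┃    


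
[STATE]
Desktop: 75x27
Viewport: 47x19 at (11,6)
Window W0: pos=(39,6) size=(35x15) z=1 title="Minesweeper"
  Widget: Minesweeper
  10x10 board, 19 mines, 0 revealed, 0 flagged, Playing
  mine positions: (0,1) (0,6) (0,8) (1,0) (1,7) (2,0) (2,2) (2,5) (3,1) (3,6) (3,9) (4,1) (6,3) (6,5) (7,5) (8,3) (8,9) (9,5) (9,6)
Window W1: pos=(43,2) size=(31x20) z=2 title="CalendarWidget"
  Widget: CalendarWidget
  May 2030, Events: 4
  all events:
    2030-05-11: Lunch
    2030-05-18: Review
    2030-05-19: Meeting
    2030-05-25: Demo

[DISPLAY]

                            ┏━━━┃Mo Tu We Th Fr
                            ┃ Mi┃       1  2  3
                            ┠───┃ 6  7  8  9 10
                            ┃■■■┃13 14 15 16 17
                            ┃■■■┃20 21 22 23 24
                            ┃■■■┃27 28 29 30 31
                            ┃■■■┃              
                            ┃■■■┃              
                            ┃■■■┃              
                            ┃■■■┃              
                            ┃■■■┃              
                            ┃■■■┃              
                            ┃■■■┃              
                            ┃   ┃              
                            ┗━━━┃              
                                ┗━━━━━━━━━━━━━━
                                               
                                               
                                               


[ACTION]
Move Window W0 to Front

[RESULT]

                            ┏━━━━━━━━━━━━━━━━━━
                            ┃ Minesweeper      
                            ┠──────────────────
                            ┃■■■■■■■■■■        
                            ┃■■■■■■■■■■        
                            ┃■■■■■■■■■■        
                            ┃■■■■■■■■■■        
                            ┃■■■■■■■■■■        
                            ┃■■■■■■■■■■        
                            ┃■■■■■■■■■■        
                            ┃■■■■■■■■■■        
                            ┃■■■■■■■■■■        
                            ┃■■■■■■■■■■        
                            ┃                  
                            ┗━━━━━━━━━━━━━━━━━━
                                ┗━━━━━━━━━━━━━━
                                               
                                               
                                               


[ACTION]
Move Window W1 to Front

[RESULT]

                            ┏━━━┃Mo Tu We Th Fr
                            ┃ Mi┃       1  2  3
                            ┠───┃ 6  7  8  9 10
                            ┃■■■┃13 14 15 16 17
                            ┃■■■┃20 21 22 23 24
                            ┃■■■┃27 28 29 30 31
                            ┃■■■┃              
                            ┃■■■┃              
                            ┃■■■┃              
                            ┃■■■┃              
                            ┃■■■┃              
                            ┃■■■┃              
                            ┃■■■┃              
                            ┃   ┃              
                            ┗━━━┃              
                                ┗━━━━━━━━━━━━━━
                                               
                                               
                                               


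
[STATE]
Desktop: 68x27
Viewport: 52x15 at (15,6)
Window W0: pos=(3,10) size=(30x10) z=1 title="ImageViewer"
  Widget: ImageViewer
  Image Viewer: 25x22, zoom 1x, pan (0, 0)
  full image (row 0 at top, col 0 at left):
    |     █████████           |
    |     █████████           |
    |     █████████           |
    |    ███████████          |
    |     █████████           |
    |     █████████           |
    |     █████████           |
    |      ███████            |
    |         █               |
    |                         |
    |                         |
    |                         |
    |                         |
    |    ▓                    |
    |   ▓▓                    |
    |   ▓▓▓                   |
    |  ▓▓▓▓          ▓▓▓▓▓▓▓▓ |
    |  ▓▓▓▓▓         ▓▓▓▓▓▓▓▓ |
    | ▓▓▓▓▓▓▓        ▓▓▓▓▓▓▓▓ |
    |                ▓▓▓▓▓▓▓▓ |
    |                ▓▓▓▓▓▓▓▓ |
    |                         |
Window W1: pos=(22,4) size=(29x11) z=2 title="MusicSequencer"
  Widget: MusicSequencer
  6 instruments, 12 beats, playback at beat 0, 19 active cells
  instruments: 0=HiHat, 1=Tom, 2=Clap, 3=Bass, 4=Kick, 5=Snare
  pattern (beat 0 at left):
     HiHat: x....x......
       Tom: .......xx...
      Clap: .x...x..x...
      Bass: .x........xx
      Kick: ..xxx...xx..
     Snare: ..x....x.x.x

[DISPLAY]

       ┠───────────────────────────┨                
       ┃      ▼12345678901         ┃                
       ┃ HiHat█····█······         ┃                
       ┃   Tom·······██···         ┃                
━━━━━━━┃  Clap·█···█··█···         ┃                
r      ┃  Bass·█········██         ┃                
───────┃  Kick··███···██··         ┃                
███    ┃ Snare··█····█·█·█         ┃                
███    ┗━━━━━━━━━━━━━━━━━━━━━━━━━━━┛                
███              ┃                                  
████             ┃                                  
███              ┃                                  
███              ┃                                  
━━━━━━━━━━━━━━━━━┛                                  
                                                    


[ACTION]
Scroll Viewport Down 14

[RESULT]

───────┃  Kick··███···██··         ┃                
███    ┃ Snare··█····█·█·█         ┃                
███    ┗━━━━━━━━━━━━━━━━━━━━━━━━━━━┛                
███              ┃                                  
████             ┃                                  
███              ┃                                  
███              ┃                                  
━━━━━━━━━━━━━━━━━┛                                  
                                                    
                                                    
                                                    
                                                    
                                                    
                                                    
                                                    


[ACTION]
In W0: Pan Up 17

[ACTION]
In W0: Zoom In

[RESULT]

───────┃  Kick··███···██··         ┃                
███████┃ Snare··█····█·█·█         ┃                
███████┗━━━━━━━━━━━━━━━━━━━━━━━━━━━┛                
█████████████████┃                                  
█████████████████┃                                  
█████████████████┃                                  
█████████████████┃                                  
━━━━━━━━━━━━━━━━━┛                                  
                                                    
                                                    
                                                    
                                                    
                                                    
                                                    
                                                    


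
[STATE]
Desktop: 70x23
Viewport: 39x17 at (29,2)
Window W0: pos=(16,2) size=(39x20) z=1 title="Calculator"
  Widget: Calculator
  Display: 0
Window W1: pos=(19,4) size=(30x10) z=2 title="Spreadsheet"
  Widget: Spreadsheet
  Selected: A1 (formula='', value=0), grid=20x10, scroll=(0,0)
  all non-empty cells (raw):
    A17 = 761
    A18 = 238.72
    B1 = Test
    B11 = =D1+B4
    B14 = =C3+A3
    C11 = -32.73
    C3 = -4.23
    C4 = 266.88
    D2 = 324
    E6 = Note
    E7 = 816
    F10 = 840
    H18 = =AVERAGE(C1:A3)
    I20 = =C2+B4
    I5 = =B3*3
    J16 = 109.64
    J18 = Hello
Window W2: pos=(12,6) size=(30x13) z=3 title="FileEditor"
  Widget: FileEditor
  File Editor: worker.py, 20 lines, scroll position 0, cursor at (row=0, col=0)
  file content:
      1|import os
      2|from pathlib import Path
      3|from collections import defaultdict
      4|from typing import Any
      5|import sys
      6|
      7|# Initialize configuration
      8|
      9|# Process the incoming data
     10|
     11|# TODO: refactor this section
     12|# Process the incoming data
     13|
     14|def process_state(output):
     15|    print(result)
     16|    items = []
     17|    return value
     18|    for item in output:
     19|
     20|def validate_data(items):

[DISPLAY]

━━━━━━━━━━━━━━━━━━━━━━━━━┓             
                         ┃             
━━━━━━━━━━━━━━━━━━━┓─────┨             
eet                ┃    0┃             
━━━━━━━━━━━━┓──────┨     ┃             
            ┃      ┃     ┃             
────────────┨ C    ┃     ┃             
           ▲┃------┃     ┃             
ort Path   █┃     0┃     ┃             
 import def░┃     0┃     ┃             
rt Any     ░┃ -4.23┃     ┃             
           ░┃━━━━━━┛     ┃             
           ░┃            ┃             
figuration ░┃            ┃             
           ░┃            ┃             
coming data▼┃            ┃             
━━━━━━━━━━━━┛            ┃             


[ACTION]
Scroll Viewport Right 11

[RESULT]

━━━━━━━━━━━━━━━━━━━━━━━┓               
                       ┃               
━━━━━━━━━━━━━━━━━┓─────┨               
t                ┃    0┃               
━━━━━━━━━━┓──────┨     ┃               
          ┃      ┃     ┃               
──────────┨ C    ┃     ┃               
         ▲┃------┃     ┃               
t Path   █┃     0┃     ┃               
mport def░┃     0┃     ┃               
 Any     ░┃ -4.23┃     ┃               
         ░┃━━━━━━┛     ┃               
         ░┃            ┃               
guration ░┃            ┃               
         ░┃            ┃               
ming data▼┃            ┃               
━━━━━━━━━━┛            ┃               


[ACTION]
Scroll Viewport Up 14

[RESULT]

                                       
                                       
━━━━━━━━━━━━━━━━━━━━━━━┓               
                       ┃               
━━━━━━━━━━━━━━━━━┓─────┨               
t                ┃    0┃               
━━━━━━━━━━┓──────┨     ┃               
          ┃      ┃     ┃               
──────────┨ C    ┃     ┃               
         ▲┃------┃     ┃               
t Path   █┃     0┃     ┃               
mport def░┃     0┃     ┃               
 Any     ░┃ -4.23┃     ┃               
         ░┃━━━━━━┛     ┃               
         ░┃            ┃               
guration ░┃            ┃               
         ░┃            ┃               


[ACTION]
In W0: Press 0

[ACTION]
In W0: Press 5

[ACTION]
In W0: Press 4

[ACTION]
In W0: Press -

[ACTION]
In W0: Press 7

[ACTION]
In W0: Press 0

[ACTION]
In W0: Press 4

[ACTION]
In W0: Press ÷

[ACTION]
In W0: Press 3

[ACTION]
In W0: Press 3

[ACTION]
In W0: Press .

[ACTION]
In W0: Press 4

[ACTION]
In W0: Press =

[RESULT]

                                       
                                       
━━━━━━━━━━━━━━━━━━━━━━━┓               
                       ┃               
━━━━━━━━━━━━━━━━━┓─────┨               
t                ┃07784┃               
━━━━━━━━━━┓──────┨     ┃               
          ┃      ┃     ┃               
──────────┨ C    ┃     ┃               
         ▲┃------┃     ┃               
t Path   █┃     0┃     ┃               
mport def░┃     0┃     ┃               
 Any     ░┃ -4.23┃     ┃               
         ░┃━━━━━━┛     ┃               
         ░┃            ┃               
guration ░┃            ┃               
         ░┃            ┃               


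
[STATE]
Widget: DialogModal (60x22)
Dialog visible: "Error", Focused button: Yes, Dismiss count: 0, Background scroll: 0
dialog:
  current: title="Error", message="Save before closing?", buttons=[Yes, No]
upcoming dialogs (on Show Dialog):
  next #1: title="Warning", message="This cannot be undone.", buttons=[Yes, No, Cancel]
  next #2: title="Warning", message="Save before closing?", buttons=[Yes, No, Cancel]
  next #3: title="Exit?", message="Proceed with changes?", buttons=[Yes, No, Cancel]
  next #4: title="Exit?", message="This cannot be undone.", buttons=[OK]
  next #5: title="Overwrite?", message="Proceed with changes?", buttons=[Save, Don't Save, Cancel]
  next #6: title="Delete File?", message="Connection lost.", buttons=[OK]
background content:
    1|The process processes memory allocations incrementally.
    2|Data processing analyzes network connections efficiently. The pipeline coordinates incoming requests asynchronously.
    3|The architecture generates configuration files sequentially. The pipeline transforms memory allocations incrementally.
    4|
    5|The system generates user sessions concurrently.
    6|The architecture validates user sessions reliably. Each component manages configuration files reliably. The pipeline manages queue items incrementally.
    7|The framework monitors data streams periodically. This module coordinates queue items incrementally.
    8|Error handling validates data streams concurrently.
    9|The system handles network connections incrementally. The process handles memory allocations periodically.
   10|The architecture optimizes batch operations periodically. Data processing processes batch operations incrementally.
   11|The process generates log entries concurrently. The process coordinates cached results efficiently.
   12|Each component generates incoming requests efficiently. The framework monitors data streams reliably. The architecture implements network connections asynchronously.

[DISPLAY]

The process processes memory allocations incrementally.     
Data processing analyzes network connections efficiently. Th
The architecture generates configuration files sequentially.
                                                            
The system generates user sessions concurrently.            
The architecture validates user sessions reliably. Each comp
The framework monitors data streams periodically. This modul
Error handling validates data streams concurrently.         
The system handles┌──────────────────────┐rementally. The pr
The architecture o│        Error         │s periodically. Da
The process genera│ Save before closing? │ntly. The process 
Each component gen│      [Yes]  No       │ efficiently. The 
                  └──────────────────────┘                  
                                                            
                                                            
                                                            
                                                            
                                                            
                                                            
                                                            
                                                            
                                                            


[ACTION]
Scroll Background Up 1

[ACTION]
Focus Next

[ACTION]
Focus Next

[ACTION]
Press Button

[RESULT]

The process processes memory allocations incrementally.     
Data processing analyzes network connections efficiently. Th
The architecture generates configuration files sequentially.
                                                            
The system generates user sessions concurrently.            
The architecture validates user sessions reliably. Each comp
The framework monitors data streams periodically. This modul
Error handling validates data streams concurrently.         
The system handles network connections incrementally. The pr
The architecture optimizes batch operations periodically. Da
The process generates log entries concurrently. The process 
Each component generates incoming requests efficiently. The 
                                                            
                                                            
                                                            
                                                            
                                                            
                                                            
                                                            
                                                            
                                                            
                                                            


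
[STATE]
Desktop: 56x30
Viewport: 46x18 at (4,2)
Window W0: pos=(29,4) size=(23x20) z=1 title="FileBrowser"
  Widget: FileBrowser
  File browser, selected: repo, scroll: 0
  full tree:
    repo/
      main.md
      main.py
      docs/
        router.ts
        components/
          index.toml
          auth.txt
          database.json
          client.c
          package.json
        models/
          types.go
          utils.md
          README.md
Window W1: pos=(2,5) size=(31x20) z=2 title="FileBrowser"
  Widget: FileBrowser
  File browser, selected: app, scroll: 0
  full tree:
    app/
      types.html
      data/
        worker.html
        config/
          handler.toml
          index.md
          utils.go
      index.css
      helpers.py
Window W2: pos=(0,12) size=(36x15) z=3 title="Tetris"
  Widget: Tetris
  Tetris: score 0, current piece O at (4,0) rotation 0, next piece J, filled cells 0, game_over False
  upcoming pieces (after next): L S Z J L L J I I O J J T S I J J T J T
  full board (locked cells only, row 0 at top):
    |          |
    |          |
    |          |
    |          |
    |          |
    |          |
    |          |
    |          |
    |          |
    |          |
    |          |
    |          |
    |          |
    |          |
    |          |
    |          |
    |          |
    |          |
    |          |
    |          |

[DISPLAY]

                                              
                                              
                         ┏━━━━━━━━━━━━━━━━━━━━
━━━━━━━━━━━━━━━━━━━━━━━━━━━━┓leBrowser        
FileBrowser                 ┃─────────────────
────────────────────────────┨-] repo/         
 [-] app/                   ┃ main.md         
   types.html               ┃ main.py         
   [+] data/                ┃ [+] docs/       
   index.css                ┃                 
━━━━━━━━━━━━━━━━━━━━━━━━━━━━━━━┓              
tris                           ┃              
───────────────────────────────┨              
       │Next:                  ┃              
       │█                      ┃              
       │███                    ┃              
       │                       ┃              
       │                       ┃              


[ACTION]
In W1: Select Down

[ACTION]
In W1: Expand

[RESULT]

                                              
                                              
                         ┏━━━━━━━━━━━━━━━━━━━━
━━━━━━━━━━━━━━━━━━━━━━━━━━━━┓leBrowser        
FileBrowser                 ┃─────────────────
────────────────────────────┨-] repo/         
 [-] app/                   ┃ main.md         
 > types.html               ┃ main.py         
   [+] data/                ┃ [+] docs/       
   index.css                ┃                 
━━━━━━━━━━━━━━━━━━━━━━━━━━━━━━━┓              
tris                           ┃              
───────────────────────────────┨              
       │Next:                  ┃              
       │█                      ┃              
       │███                    ┃              
       │                       ┃              
       │                       ┃              


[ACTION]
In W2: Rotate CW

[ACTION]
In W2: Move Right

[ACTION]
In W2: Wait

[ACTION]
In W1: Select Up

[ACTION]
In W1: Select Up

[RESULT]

                                              
                                              
                         ┏━━━━━━━━━━━━━━━━━━━━
━━━━━━━━━━━━━━━━━━━━━━━━━━━━┓leBrowser        
FileBrowser                 ┃─────────────────
────────────────────────────┨-] repo/         
 [-] app/                   ┃ main.md         
   types.html               ┃ main.py         
   [+] data/                ┃ [+] docs/       
   index.css                ┃                 
━━━━━━━━━━━━━━━━━━━━━━━━━━━━━━━┓              
tris                           ┃              
───────────────────────────────┨              
       │Next:                  ┃              
       │█                      ┃              
       │███                    ┃              
       │                       ┃              
       │                       ┃              


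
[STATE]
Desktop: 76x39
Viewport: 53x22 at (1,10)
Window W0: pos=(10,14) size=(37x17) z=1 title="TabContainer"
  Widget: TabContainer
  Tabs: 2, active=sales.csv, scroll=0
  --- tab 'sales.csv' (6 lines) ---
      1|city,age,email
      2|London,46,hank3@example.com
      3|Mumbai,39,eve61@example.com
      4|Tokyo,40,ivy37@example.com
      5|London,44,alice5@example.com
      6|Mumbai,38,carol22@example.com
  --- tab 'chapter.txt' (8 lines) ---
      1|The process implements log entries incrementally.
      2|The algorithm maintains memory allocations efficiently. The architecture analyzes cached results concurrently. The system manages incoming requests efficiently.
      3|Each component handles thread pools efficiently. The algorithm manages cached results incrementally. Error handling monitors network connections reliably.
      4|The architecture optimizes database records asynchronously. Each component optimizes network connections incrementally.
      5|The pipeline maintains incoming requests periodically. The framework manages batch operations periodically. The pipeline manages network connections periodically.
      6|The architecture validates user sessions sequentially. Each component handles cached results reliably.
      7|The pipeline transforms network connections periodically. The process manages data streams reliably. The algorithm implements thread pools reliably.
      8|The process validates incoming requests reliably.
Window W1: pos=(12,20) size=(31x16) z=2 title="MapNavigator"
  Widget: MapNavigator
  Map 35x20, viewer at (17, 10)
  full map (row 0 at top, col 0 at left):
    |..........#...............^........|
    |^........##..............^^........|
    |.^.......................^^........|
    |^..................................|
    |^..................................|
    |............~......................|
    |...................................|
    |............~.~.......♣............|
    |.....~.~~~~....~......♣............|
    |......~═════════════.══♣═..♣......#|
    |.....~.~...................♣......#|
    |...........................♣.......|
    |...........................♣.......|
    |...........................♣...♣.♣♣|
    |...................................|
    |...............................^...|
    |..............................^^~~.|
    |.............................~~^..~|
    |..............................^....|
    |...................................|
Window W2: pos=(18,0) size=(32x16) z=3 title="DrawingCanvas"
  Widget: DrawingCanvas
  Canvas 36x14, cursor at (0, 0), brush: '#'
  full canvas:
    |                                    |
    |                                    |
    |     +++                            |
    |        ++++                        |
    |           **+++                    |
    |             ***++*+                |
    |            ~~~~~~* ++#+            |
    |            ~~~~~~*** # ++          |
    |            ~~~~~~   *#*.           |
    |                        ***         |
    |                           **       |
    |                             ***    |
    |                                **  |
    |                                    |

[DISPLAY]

                 ┃            ~~~~~~*** # ++    ┃    
                 ┃            ~~~~~~   *#*.     ┃    
                 ┃                        ***   ┃    
                 ┃                           ** ┃    
         ┏━━━━━━━┃                             *┃    
         ┃ TabCon┗━━━━━━━━━━━━━━━━━━━━━━━━━━━━━━┛    
         ┠───────────────────────────────────┨       
         ┃[sales.csv]│ chapter.txt           ┃       
         ┃───────────────────────────────────┃       
         ┃city,age,email                     ┃       
         ┃L┏━━━━━━━━━━━━━━━━━━━━━━━━━━━━━┓   ┃       
         ┃M┃ MapNavigator                ┃   ┃       
         ┃T┠─────────────────────────────┨   ┃       
         ┃L┃.............................┃   ┃       
         ┃M┃.........~...................┃   ┃       
         ┃ ┃.............................┃   ┃       
         ┃ ┃.........~.~.......♣.........┃   ┃       
         ┃ ┃..~.~~~~....~......♣.........┃   ┃       
         ┃ ┃...~═════════════.══♣═..♣....┃   ┃       
         ┃ ┃..~.~.........@.........♣....┃   ┃       
         ┗━┃........................♣....┃━━━┛       
           ┃........................♣....┃           


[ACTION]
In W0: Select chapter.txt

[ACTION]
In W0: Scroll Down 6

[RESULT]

                 ┃            ~~~~~~*** # ++    ┃    
                 ┃            ~~~~~~   *#*.     ┃    
                 ┃                        ***   ┃    
                 ┃                           ** ┃    
         ┏━━━━━━━┃                             *┃    
         ┃ TabCon┗━━━━━━━━━━━━━━━━━━━━━━━━━━━━━━┛    
         ┠───────────────────────────────────┨       
         ┃ sales.csv │[chapter.txt]          ┃       
         ┃───────────────────────────────────┃       
         ┃The pipeline transforms network con┃       
         ┃T┏━━━━━━━━━━━━━━━━━━━━━━━━━━━━━┓equ┃       
         ┃ ┃ MapNavigator                ┃   ┃       
         ┃ ┠─────────────────────────────┨   ┃       
         ┃ ┃.............................┃   ┃       
         ┃ ┃.........~...................┃   ┃       
         ┃ ┃.............................┃   ┃       
         ┃ ┃.........~.~.......♣.........┃   ┃       
         ┃ ┃..~.~~~~....~......♣.........┃   ┃       
         ┃ ┃...~═════════════.══♣═..♣....┃   ┃       
         ┃ ┃..~.~.........@.........♣....┃   ┃       
         ┗━┃........................♣....┃━━━┛       
           ┃........................♣....┃           
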